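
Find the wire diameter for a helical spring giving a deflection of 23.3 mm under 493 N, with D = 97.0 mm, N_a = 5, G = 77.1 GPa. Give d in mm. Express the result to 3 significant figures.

Required rate k = F/δ = 493/23.3 = 21.159 N/mm
d = (8D³N_a·k / G)^(1/4) = (8·97.0³·5·21.159 / (77.1×10³))^0.25
  = (10019)^0.25 = 10.0047 mm

10.0 mm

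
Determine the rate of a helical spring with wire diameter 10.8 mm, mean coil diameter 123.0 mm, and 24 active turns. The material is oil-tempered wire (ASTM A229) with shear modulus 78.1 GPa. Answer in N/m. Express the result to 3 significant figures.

k = Gd⁴/(8D³N_a) = (78.1×10³ × 10.8⁴) / (8 × 123.0³ × 24)
  = 1.06254e+09 / 3.57286e+08 = 2.9739 N/mm = 2973.9 N/m

2970 N/m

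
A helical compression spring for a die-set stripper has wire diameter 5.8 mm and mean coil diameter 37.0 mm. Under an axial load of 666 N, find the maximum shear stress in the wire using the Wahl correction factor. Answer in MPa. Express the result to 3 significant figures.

397 MPa

Spring index C = D/d = 37.0/5.8 = 6.3793
K_W = (4C−1)/(4C−4) + 0.615/C = 24.517/21.517 + 0.0964 = 1.2358
τ₀ = 8FD/(πd³) = 8·666·37.0/(π·5.8³) = 197136/612.96 = 321.61 MPa
τ_max = K·τ₀ = 1.2358 × 321.61 = 397.46 MPa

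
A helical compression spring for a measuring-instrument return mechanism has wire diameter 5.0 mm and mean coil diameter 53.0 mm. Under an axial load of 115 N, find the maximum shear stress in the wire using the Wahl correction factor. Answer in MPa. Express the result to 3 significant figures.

Spring index C = D/d = 53.0/5.0 = 10.6000
K_W = (4C−1)/(4C−4) + 0.615/C = 41.400/38.400 + 0.0580 = 1.1361
τ₀ = 8FD/(πd³) = 8·115·53.0/(π·5.0³) = 48760/392.7 = 124.17 MPa
τ_max = K·τ₀ = 1.1361 × 124.17 = 141.07 MPa

141 MPa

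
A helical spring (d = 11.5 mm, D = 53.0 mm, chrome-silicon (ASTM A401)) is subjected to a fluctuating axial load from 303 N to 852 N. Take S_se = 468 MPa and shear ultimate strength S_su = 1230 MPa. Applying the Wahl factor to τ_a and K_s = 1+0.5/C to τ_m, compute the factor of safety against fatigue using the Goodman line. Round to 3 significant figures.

C = D/d = 53.0/11.5 = 4.6087; K_W = (4C−1)/(4C−4)+0.615/C = 1.3413; K_s = 1+0.5/C = 1.1085
F_a = (F_max−F_min)/2 = 274.5 N; F_m = (F_max+F_min)/2 = 577.5 N
τ_a = K_W·8F_aD/(πd³) = 1.3413 × 24.359 = 32.673 MPa
τ_m = K_s·8F_mD/(πd³) = 1.1085 × 51.248 = 56.808 MPa
Goodman: 1/n_f = τ_a/S_se + τ_m/S_su = 32.673/468 + 56.808/1230 = 0.06981 + 0.04619 = 0.116
n_f = 1/0.116 = 8.621

8.62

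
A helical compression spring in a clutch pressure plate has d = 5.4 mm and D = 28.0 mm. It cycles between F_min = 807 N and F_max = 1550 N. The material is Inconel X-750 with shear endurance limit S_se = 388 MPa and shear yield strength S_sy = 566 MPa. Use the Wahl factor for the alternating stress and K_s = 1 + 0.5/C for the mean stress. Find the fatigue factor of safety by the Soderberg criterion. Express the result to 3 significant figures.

0.626

C = D/d = 28.0/5.4 = 5.1852; K_W = (4C−1)/(4C−4)+0.615/C = 1.2978; K_s = 1+0.5/C = 1.0964
F_a = (F_max−F_min)/2 = 371.5 N; F_m = (F_max+F_min)/2 = 1178.5 N
τ_a = K_W·8F_aD/(πd³) = 1.2978 × 168.22 = 218.32 MPa
τ_m = K_s·8F_mD/(πd³) = 1.0964 × 533.64 = 585.1 MPa
Soderberg: 1/n_f = τ_a/S_se + τ_m/S_sy = 218.32/388 + 585.1/566 = 0.56267 + 1.03374 = 1.5964
n_f = 1/1.5964 = 0.6264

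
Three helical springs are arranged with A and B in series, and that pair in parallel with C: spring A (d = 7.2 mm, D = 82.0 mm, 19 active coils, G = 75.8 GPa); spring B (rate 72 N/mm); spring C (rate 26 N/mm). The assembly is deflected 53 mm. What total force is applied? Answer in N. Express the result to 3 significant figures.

1500 N

k_A = Gd⁴/(8D³N_a) = (75.8×10³)(7.2⁴)/(8·82.0³·19) = 2.4306 N/mm
Springs A,B series: k_AB = 1/(1/2.4306+1/72) = 2.3512 N/mm; parallel with C: k_eq = 2.3512+26 = 28.351 N/mm
F = k_eq·δ = 28.351·53 = 1502.6 N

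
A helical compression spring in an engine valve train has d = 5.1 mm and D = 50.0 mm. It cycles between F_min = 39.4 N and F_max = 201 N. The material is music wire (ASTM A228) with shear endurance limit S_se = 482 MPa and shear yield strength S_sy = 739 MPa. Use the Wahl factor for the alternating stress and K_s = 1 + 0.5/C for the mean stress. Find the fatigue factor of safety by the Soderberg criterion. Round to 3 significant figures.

2.87

C = D/d = 50.0/5.1 = 9.8039; K_W = (4C−1)/(4C−4)+0.615/C = 1.1479; K_s = 1+0.5/C = 1.0510
F_a = (F_max−F_min)/2 = 80.8 N; F_m = (F_max+F_min)/2 = 120.2 N
τ_a = K_W·8F_aD/(πd³) = 1.1479 × 77.555 = 89.027 MPa
τ_m = K_s·8F_mD/(πd³) = 1.0510 × 115.37 = 121.26 MPa
Soderberg: 1/n_f = τ_a/S_se + τ_m/S_sy = 89.027/482 + 121.26/739 = 0.18470 + 0.16408 = 0.34879
n_f = 1/0.34879 = 2.867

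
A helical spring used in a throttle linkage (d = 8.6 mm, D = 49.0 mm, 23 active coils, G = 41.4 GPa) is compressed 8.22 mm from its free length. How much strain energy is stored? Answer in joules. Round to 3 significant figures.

0.353 J

k = Gd⁴/(8D³N_a) = (41.4×10³)(8.6⁴)/(8·49.0³·23) = 10.461 N/mm
U = ½kδ² = 0.5 × 10.461 × 8.22² = 353.43 N·mm = 0.35343 J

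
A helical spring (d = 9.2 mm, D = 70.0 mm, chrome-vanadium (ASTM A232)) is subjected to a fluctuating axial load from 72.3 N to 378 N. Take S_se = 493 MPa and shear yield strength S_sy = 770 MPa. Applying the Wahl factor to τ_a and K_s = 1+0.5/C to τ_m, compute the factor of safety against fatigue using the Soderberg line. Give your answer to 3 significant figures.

6.41

C = D/d = 70.0/9.2 = 7.6087; K_W = (4C−1)/(4C−4)+0.615/C = 1.1943; K_s = 1+0.5/C = 1.0657
F_a = (F_max−F_min)/2 = 152.85 N; F_m = (F_max+F_min)/2 = 225.15 N
τ_a = K_W·8F_aD/(πd³) = 1.1943 × 34.99 = 41.789 MPa
τ_m = K_s·8F_mD/(πd³) = 1.0657 × 51.54 = 54.927 MPa
Soderberg: 1/n_f = τ_a/S_se + τ_m/S_sy = 41.789/493 + 54.927/770 = 0.08476 + 0.07133 = 0.1561
n_f = 1/0.1561 = 6.406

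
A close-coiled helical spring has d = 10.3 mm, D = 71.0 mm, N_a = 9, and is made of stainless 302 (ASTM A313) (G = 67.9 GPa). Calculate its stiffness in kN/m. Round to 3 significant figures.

k = Gd⁴/(8D³N_a) = (67.9×10³ × 10.3⁴) / (8 × 71.0³ × 9)
  = 7.6422e+08 / 2.57696e+07 = 29.656 N/mm

29.7 kN/m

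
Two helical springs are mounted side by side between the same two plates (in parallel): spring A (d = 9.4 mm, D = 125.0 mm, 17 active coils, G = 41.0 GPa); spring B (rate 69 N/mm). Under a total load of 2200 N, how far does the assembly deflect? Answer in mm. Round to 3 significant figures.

31.3 mm

k_A = Gd⁴/(8D³N_a) = (41.0×10³)(9.4⁴)/(8·125.0³·17) = 1.2051 N/mm
Parallel: k_eq = 1.2051 + 69 = 70.205 N/mm
δ = F/k_eq = 2200/70.205 = 31.337 mm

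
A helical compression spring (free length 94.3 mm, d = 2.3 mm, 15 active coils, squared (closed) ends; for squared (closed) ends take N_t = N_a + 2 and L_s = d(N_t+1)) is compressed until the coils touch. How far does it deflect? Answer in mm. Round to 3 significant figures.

52.9 mm

N_t = 17; L_s = 2.3·18 = 41.4 mm
δ_solid = L₀ − L_s = 94.3 − 41.4 = 52.9 mm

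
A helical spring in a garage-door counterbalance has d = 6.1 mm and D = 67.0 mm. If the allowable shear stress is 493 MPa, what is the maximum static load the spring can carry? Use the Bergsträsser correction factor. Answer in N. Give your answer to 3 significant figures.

584 N

C = D/d = 67.0/6.1 = 10.9836
K_B = (4C+2)/(4C−3) = 45.934/40.934 = 1.1221
τ_max = K·8FD/(πd³) → F_max = τ_allow·πd³/(8DK)
F_max = 493·π·6.1³/(8·67.0·1.1221) = 3.5155e+05/601.47 = 584.48 N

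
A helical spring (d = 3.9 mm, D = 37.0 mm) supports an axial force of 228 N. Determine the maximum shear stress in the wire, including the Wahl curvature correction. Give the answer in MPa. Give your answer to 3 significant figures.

418 MPa

Spring index C = D/d = 37.0/3.9 = 9.4872
K_W = (4C−1)/(4C−4) + 0.615/C = 36.949/33.949 + 0.0648 = 1.1532
τ₀ = 8FD/(πd³) = 8·228·37.0/(π·3.9³) = 67488/186.36 = 362.15 MPa
τ_max = K·τ₀ = 1.1532 × 362.15 = 417.62 MPa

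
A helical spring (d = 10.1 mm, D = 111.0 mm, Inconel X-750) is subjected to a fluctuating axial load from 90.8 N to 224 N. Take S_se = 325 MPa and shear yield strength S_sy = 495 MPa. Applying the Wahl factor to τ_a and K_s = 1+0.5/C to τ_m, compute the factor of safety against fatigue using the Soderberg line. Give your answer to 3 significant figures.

C = D/d = 111.0/10.1 = 10.9901; K_W = (4C−1)/(4C−4)+0.615/C = 1.1310; K_s = 1+0.5/C = 1.0455
F_a = (F_max−F_min)/2 = 66.6 N; F_m = (F_max+F_min)/2 = 157.4 N
τ_a = K_W·8F_aD/(πd³) = 1.1310 × 18.271 = 20.666 MPa
τ_m = K_s·8F_mD/(πd³) = 1.0455 × 43.182 = 45.147 MPa
Soderberg: 1/n_f = τ_a/S_se + τ_m/S_sy = 20.666/325 + 45.147/495 = 0.06359 + 0.09121 = 0.15479
n_f = 1/0.15479 = 6.46

6.46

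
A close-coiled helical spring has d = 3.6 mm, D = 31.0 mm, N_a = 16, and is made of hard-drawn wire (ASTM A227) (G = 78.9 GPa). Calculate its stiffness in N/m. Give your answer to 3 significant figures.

k = Gd⁴/(8D³N_a) = (78.9×10³ × 3.6⁴) / (8 × 31.0³ × 16)
  = 1.32522e+07 / 3.81325e+06 = 3.4753 N/mm = 3475.3 N/m

3480 N/m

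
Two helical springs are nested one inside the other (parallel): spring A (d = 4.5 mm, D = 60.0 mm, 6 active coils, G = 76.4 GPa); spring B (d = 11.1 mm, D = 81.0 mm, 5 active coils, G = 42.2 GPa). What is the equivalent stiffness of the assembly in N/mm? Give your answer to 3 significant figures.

33.2 N/mm

k_A = Gd⁴/(8D³N_a) = (76.4×10³)(4.5⁴)/(8·60.0³·6) = 3.0217 N/mm
k_B = Gd⁴/(8D³N_a) = (42.2×10³)(11.1⁴)/(8·81.0³·5) = 30.136 N/mm
Parallel: k_eq = 3.0217 + 30.136 = 33.158 N/mm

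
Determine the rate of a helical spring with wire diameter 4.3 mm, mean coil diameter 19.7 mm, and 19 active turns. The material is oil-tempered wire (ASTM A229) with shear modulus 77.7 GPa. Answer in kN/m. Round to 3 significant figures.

k = Gd⁴/(8D³N_a) = (77.7×10³ × 4.3⁴) / (8 × 19.7³ × 19)
  = 2.65641e+07 / 1.1621e+06 = 22.859 N/mm

22.9 kN/m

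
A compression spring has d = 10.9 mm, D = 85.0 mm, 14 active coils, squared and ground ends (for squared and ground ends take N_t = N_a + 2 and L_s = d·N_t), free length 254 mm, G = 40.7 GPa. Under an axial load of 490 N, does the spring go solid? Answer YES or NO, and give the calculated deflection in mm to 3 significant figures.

NO, δ = 58.7 mm

k = Gd⁴/(8D³N_a) = (40.7×10³)(10.9⁴)/(8·85.0³·14) = 8.3527 N/mm
N_t = 16; L_s = 10.9·16 = 174.4 mm; δ_solid = L₀ − L_s = 254 − 174.4 = 79.6 mm
δ = F/k = 490/8.3527 = 58.664 mm
δ < δ_solid → spring does not go solid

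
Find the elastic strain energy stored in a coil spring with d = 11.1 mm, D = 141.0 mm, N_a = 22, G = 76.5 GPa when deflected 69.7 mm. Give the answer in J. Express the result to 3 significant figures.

5.72 J

k = Gd⁴/(8D³N_a) = (76.5×10³)(11.1⁴)/(8·141.0³·22) = 2.3539 N/mm
U = ½kδ² = 0.5 × 2.3539 × 69.7² = 5717.7 N·mm = 5.7177 J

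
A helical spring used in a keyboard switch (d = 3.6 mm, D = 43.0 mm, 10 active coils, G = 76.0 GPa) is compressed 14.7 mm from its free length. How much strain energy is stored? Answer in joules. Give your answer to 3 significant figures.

k = Gd⁴/(8D³N_a) = (76.0×10³)(3.6⁴)/(8·43.0³·10) = 2.0069 N/mm
U = ½kδ² = 0.5 × 2.0069 × 14.7² = 216.84 N·mm = 0.21684 J

0.217 J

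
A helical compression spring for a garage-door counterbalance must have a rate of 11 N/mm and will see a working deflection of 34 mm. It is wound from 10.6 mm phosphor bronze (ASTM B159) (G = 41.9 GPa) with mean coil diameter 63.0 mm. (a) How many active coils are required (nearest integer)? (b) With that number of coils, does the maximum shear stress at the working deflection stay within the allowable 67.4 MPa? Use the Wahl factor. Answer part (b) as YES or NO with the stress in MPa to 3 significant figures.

N_a = Gd⁴/(8D³k) = (41.9×10³)(10.6⁴)/(8·63.0³·11) = 24.04 → N_a = 24
Actual rate k = Gd⁴/(8D³·24) = 11.018 N/mm
Working load F = kδ = 11.018·34 = 374.62 N
C = 63.0/10.6 = 5.9434; K_W = (4C−1)/(4C−4)+0.615/C = 1.2552
τ_max = K_W·8FD/(πd³) = 1.2552·50.461 = 63.338 MPa
τ_max ≤ 67.4 MPa → acceptable

(a) 24 coils; (b) YES, τ_max = 63.3 MPa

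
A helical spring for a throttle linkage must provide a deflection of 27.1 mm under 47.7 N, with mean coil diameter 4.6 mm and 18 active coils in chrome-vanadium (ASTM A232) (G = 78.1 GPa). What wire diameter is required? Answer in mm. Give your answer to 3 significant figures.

Required rate k = F/δ = 47.7/27.1 = 1.7601 N/mm
d = (8D³N_a·k / G)^(1/4) = (8·4.6³·18·1.7601 / (78.1×10³))^0.25
  = (0.31589)^0.25 = 0.7497 mm

0.750 mm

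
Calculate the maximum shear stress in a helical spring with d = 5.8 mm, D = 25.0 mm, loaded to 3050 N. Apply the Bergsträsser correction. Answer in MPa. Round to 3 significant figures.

1340 MPa

Spring index C = D/d = 25.0/5.8 = 4.3103
K_B = (4C+2)/(4C−3) = 19.241/14.241 = 1.3511
τ₀ = 8FD/(πd³) = 8·3050·25.0/(π·5.8³) = 610000/612.96 = 995.17 MPa
τ_max = K·τ₀ = 1.3511 × 995.17 = 1344.6 MPa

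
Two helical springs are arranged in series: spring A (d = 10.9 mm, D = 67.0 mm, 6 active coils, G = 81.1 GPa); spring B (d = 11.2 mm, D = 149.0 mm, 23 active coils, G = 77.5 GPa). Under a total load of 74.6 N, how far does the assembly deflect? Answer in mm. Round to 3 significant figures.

38.2 mm

k_A = Gd⁴/(8D³N_a) = (81.1×10³)(10.9⁴)/(8·67.0³·6) = 79.298 N/mm
k_B = Gd⁴/(8D³N_a) = (77.5×10³)(11.2⁴)/(8·149.0³·23) = 2.0035 N/mm
Series: 1/k_eq = 1/79.298 + 1/2.0035 = 0.51173; k_eq = 1.9542 N/mm
δ = F/k_eq = 74.6/1.9542 = 38.175 mm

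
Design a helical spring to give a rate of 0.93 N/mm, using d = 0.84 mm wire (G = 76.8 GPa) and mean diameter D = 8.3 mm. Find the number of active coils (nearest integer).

9

N_a = Gd⁴/(8D³k) = (76.8×10³ × 0.84⁴)/(8 × 8.3³ × 0.93)
    = 38236.5 / 4254.1 = 8.988 → 9 coils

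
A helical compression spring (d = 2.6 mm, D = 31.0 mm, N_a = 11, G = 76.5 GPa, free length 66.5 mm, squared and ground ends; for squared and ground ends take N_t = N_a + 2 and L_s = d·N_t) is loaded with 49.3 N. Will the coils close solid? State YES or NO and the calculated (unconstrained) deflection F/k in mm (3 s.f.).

k = Gd⁴/(8D³N_a) = (76.5×10³)(2.6⁴)/(8·31.0³·11) = 1.3335 N/mm
N_t = 13; L_s = 2.6·13 = 33.8 mm; δ_solid = L₀ − L_s = 66.5 − 33.8 = 32.7 mm
δ = F/k = 49.3/1.3335 = 36.971 mm
δ ≥ δ_solid → spring goes solid

YES, δ = 37.0 mm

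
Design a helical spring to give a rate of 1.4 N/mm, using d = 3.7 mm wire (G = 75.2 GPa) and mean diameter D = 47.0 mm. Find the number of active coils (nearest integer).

12

N_a = Gd⁴/(8D³k) = (75.2×10³ × 3.7⁴)/(8 × 47.0³ × 1.4)
    = 1.40937e+07 / 1.16282e+06 = 12.12 → 12 coils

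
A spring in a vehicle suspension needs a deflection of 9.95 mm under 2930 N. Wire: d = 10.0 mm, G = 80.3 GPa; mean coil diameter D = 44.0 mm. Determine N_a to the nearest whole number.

Required rate k = F/δ = 2930/9.95 = 294.47 N/mm
N_a = Gd⁴/(8D³k) = (80.3×10³ × 10.0⁴)/(8 × 44.0³ × 294.47)
    = 8.03e+08 / 2.00675e+08 = 4.002 → 4 coils

4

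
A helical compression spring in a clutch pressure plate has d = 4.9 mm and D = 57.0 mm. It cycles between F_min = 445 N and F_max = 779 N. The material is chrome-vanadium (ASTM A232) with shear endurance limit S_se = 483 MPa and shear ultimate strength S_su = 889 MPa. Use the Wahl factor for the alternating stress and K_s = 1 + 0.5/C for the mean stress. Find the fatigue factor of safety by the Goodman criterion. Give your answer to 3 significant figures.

C = D/d = 57.0/4.9 = 11.6327; K_W = (4C−1)/(4C−4)+0.615/C = 1.1234; K_s = 1+0.5/C = 1.0430
F_a = (F_max−F_min)/2 = 167 N; F_m = (F_max+F_min)/2 = 612 N
τ_a = K_W·8F_aD/(πd³) = 1.1234 × 206.04 = 231.46 MPa
τ_m = K_s·8F_mD/(πd³) = 1.0430 × 755.05 = 787.51 MPa
Goodman: 1/n_f = τ_a/S_se + τ_m/S_su = 231.46/483 + 787.51/889 = 0.47922 + 0.88584 = 1.3651
n_f = 1/1.3651 = 0.7326

0.733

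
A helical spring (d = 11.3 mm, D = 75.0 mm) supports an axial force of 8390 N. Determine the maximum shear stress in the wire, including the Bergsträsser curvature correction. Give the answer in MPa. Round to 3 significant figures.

1350 MPa

Spring index C = D/d = 75.0/11.3 = 6.6372
K_B = (4C+2)/(4C−3) = 28.549/23.549 = 1.2123
τ₀ = 8FD/(πd³) = 8·8390·75.0/(π·11.3³) = 5.034e+06/4533 = 1110.5 MPa
τ_max = K·τ₀ = 1.2123 × 1110.5 = 1346.3 MPa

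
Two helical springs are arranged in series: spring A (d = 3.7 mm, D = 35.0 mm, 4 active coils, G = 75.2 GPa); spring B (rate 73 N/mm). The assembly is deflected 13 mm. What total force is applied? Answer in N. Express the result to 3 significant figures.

k_A = Gd⁴/(8D³N_a) = (75.2×10³)(3.7⁴)/(8·35.0³·4) = 10.272 N/mm
Series: 1/k_eq = 1/10.272 + 1/73 = 0.11105; k_eq = 9.0052 N/mm
F = k_eq·δ = 9.0052·13 = 117.07 N

117 N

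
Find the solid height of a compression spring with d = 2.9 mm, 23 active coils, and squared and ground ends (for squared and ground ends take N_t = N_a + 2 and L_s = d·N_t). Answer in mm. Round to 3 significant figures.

squared and ground ends: N_t = N_a + 2 = 23 + 2 = 25
L_s = d·N_t = 2.9 × 25 = 72.5 mm

72.5 mm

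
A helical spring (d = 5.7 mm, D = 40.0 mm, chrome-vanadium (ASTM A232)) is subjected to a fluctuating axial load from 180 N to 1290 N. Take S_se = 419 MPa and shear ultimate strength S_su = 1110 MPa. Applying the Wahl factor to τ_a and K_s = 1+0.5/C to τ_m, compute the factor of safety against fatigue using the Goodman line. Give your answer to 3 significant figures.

0.785

C = D/d = 40.0/5.7 = 7.0175; K_W = (4C−1)/(4C−4)+0.615/C = 1.2123; K_s = 1+0.5/C = 1.0713
F_a = (F_max−F_min)/2 = 555 N; F_m = (F_max+F_min)/2 = 735 N
τ_a = K_W·8F_aD/(πd³) = 1.2123 × 305.26 = 370.06 MPa
τ_m = K_s·8F_mD/(πd³) = 1.0713 × 404.26 = 433.07 MPa
Goodman: 1/n_f = τ_a/S_se + τ_m/S_su = 370.06/419 + 433.07/1110 = 0.88319 + 0.39015 = 1.2733
n_f = 1/1.2733 = 0.7853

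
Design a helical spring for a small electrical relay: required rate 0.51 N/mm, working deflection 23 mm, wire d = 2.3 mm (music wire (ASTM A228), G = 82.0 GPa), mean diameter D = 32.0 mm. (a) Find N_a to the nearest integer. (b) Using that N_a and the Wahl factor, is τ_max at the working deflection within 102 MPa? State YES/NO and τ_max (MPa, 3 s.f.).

(a) 17 coils; (b) YES, τ_max = 87.4 MPa

N_a = Gd⁴/(8D³k) = (82.0×10³)(2.3⁴)/(8·32.0³·0.51) = 17.16 → N_a = 17
Actual rate k = Gd⁴/(8D³·17) = 0.51492 N/mm
Working load F = kδ = 0.51492·23 = 11.843 N
C = 32.0/2.3 = 13.9130; K_W = (4C−1)/(4C−4)+0.615/C = 1.1023
τ_max = K_W·8FD/(πd³) = 1.1023·79.318 = 87.431 MPa
τ_max ≤ 102 MPa → acceptable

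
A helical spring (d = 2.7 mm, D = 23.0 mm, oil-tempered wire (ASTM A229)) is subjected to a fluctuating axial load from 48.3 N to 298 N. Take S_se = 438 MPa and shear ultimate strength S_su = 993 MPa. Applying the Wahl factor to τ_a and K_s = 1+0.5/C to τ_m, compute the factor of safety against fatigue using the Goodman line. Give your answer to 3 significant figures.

C = D/d = 23.0/2.7 = 8.5185; K_W = (4C−1)/(4C−4)+0.615/C = 1.1719; K_s = 1+0.5/C = 1.0587
F_a = (F_max−F_min)/2 = 124.85 N; F_m = (F_max+F_min)/2 = 173.15 N
τ_a = K_W·8F_aD/(πd³) = 1.1719 × 371.51 = 435.39 MPa
τ_m = K_s·8F_mD/(πd³) = 1.0587 × 515.23 = 545.47 MPa
Goodman: 1/n_f = τ_a/S_se + τ_m/S_su = 435.39/438 + 545.47/993 = 0.99403 + 0.54931 = 1.5433
n_f = 1/1.5433 = 0.6479

0.648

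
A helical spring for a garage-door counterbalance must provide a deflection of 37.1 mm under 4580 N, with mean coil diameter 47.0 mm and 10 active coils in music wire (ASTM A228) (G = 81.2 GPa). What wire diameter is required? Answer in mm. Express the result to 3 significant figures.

10.6 mm

Required rate k = F/δ = 4580/37.1 = 123.45 N/mm
d = (8D³N_a·k / G)^(1/4) = (8·47.0³·10·123.45 / (81.2×10³))^0.25
  = (12628)^0.25 = 10.6006 mm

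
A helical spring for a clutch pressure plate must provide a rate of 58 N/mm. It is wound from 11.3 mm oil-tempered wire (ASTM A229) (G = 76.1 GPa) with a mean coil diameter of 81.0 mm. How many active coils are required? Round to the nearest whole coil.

N_a = Gd⁴/(8D³k) = (76.1×10³ × 11.3⁴)/(8 × 81.0³ × 58)
    = 1.24079e+09 / 2.46589e+08 = 5.032 → 5 coils

5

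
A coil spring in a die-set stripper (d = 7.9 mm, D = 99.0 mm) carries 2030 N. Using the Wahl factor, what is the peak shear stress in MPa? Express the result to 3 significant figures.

1160 MPa

Spring index C = D/d = 99.0/7.9 = 12.5316
K_W = (4C−1)/(4C−4) + 0.615/C = 49.127/46.127 + 0.0491 = 1.1141
τ₀ = 8FD/(πd³) = 8·2030·99.0/(π·7.9³) = 1.60776e+06/1548.9 = 1038 MPa
τ_max = K·τ₀ = 1.1141 × 1038 = 1156.4 MPa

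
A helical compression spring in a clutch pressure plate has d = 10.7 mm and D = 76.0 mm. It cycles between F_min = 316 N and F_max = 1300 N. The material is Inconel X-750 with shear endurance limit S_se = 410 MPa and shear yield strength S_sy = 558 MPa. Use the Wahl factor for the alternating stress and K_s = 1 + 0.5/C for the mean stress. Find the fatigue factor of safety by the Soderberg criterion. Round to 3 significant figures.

C = D/d = 76.0/10.7 = 7.1028; K_W = (4C−1)/(4C−4)+0.615/C = 1.2095; K_s = 1+0.5/C = 1.0704
F_a = (F_max−F_min)/2 = 492 N; F_m = (F_max+F_min)/2 = 808 N
τ_a = K_W·8F_aD/(πd³) = 1.2095 × 77.726 = 94.008 MPa
τ_m = K_s·8F_mD/(πd³) = 1.0704 × 127.65 = 136.63 MPa
Soderberg: 1/n_f = τ_a/S_se + τ_m/S_sy = 94.008/410 + 136.63/558 = 0.22929 + 0.24486 = 0.47415
n_f = 1/0.47415 = 2.109

2.11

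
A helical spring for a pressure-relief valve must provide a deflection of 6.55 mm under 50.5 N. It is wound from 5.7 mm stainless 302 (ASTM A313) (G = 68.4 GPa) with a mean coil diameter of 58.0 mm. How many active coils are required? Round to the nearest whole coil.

Required rate k = F/δ = 50.5/6.55 = 7.7099 N/mm
N_a = Gd⁴/(8D³k) = (68.4×10³ × 5.7⁴)/(8 × 58.0³ × 7.7099)
    = 7.2203e+07 / 1.20344e+07 = 6 → 6 coils

6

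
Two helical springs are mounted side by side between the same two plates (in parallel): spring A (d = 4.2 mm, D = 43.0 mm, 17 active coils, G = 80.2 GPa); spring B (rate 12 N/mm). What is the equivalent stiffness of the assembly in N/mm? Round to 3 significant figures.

14.3 N/mm

k_A = Gd⁴/(8D³N_a) = (80.2×10³)(4.2⁴)/(8·43.0³·17) = 2.308 N/mm
Parallel: k_eq = 2.308 + 12 = 14.308 N/mm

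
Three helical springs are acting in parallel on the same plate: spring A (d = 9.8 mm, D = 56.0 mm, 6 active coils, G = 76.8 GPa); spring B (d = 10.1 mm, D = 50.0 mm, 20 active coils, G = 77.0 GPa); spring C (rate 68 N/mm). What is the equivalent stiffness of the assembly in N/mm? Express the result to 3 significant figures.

192 N/mm

k_A = Gd⁴/(8D³N_a) = (76.8×10³)(9.8⁴)/(8·56.0³·6) = 84.035 N/mm
k_B = Gd⁴/(8D³N_a) = (77.0×10³)(10.1⁴)/(8·50.0³·20) = 40.063 N/mm
Parallel: k_eq = 84.035 + 40.063 + 68 = 192.1 N/mm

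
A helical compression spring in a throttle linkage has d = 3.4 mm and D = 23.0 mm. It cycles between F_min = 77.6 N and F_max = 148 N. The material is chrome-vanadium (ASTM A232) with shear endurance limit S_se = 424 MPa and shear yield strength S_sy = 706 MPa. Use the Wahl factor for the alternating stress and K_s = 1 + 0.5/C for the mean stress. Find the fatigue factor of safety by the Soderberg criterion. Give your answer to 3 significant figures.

2.46

C = D/d = 23.0/3.4 = 6.7647; K_W = (4C−1)/(4C−4)+0.615/C = 1.2210; K_s = 1+0.5/C = 1.0739
F_a = (F_max−F_min)/2 = 35.2 N; F_m = (F_max+F_min)/2 = 112.8 N
τ_a = K_W·8F_aD/(πd³) = 1.2210 × 52.453 = 64.046 MPa
τ_m = K_s·8F_mD/(πd³) = 1.0739 × 168.09 = 180.51 MPa
Soderberg: 1/n_f = τ_a/S_se + τ_m/S_sy = 64.046/424 + 180.51/706 = 0.15105 + 0.25568 = 0.40674
n_f = 1/0.40674 = 2.459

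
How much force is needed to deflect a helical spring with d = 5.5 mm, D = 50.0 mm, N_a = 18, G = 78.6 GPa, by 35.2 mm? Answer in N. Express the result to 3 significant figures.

141 N

k = Gd⁴/(8D³N_a) = (78.6×10³)(5.5⁴)/(8·50.0³·18) = 3.9958 N/mm
F = k·δ = 3.9958 × 35.2 = 140.65 N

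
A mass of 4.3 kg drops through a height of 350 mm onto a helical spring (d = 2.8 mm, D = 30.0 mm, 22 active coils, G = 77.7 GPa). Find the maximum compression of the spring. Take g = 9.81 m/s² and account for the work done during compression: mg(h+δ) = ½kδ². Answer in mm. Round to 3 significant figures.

218 mm

k = Gd⁴/(8D³N_a) = (77.7×10³)(2.8⁴)/(8·30.0³·22) = 1.005 N/mm
W = mg = 4.3 × 9.81 = 42.183 N
½kδ² − Wδ − Wh = 0 → δ = (W + √(W² + 2kWh))/k
δ = (42.183 + √(1779.4 + 29676.5))/1.005 = (42.183 + 177.36)/1.005 = 218.44 mm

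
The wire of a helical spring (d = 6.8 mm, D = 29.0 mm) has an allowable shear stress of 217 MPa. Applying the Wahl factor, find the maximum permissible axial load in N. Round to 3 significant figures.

C = D/d = 29.0/6.8 = 4.2647
K_W = (4C−1)/(4C−4) + 0.615/C = 16.059/13.059 + 0.1442 = 1.3739
τ_max = K·8FD/(πd³) → F_max = τ_allow·πd³/(8DK)
F_max = 217·π·6.8³/(8·29.0·1.3739) = 2.1436e+05/318.75 = 672.48 N

672 N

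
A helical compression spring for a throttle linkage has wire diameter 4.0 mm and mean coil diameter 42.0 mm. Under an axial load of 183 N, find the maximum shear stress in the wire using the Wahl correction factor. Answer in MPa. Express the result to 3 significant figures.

348 MPa

Spring index C = D/d = 42.0/4.0 = 10.5000
K_W = (4C−1)/(4C−4) + 0.615/C = 41.000/38.000 + 0.0586 = 1.1375
τ₀ = 8FD/(πd³) = 8·183·42.0/(π·4.0³) = 61488/201.06 = 305.82 MPa
τ_max = K·τ₀ = 1.1375 × 305.82 = 347.87 MPa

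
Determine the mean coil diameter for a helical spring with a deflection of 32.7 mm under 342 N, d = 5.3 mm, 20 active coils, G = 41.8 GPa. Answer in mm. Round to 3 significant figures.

27.0 mm

Required rate k = F/δ = 342/32.7 = 10.459 N/mm
D = (Gd⁴/(8N_a·k))^(1/3) = (41.8×10³·5.3⁴/(8·20·10.459))^(1/3)
  = (19709.8)^(1/3) = 27.0122 mm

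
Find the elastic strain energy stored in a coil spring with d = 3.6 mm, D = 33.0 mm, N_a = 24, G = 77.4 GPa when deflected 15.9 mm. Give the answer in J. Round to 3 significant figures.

k = Gd⁴/(8D³N_a) = (77.4×10³)(3.6⁴)/(8·33.0³·24) = 1.8841 N/mm
U = ½kδ² = 0.5 × 1.8841 × 15.9² = 238.16 N·mm = 0.23816 J

0.238 J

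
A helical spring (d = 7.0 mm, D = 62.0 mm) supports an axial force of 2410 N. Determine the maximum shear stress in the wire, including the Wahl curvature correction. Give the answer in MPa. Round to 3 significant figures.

1290 MPa

Spring index C = D/d = 62.0/7.0 = 8.8571
K_W = (4C−1)/(4C−4) + 0.615/C = 34.429/31.429 + 0.0694 = 1.1649
τ₀ = 8FD/(πd³) = 8·2410·62.0/(π·7.0³) = 1.19536e+06/1077.6 = 1109.3 MPa
τ_max = K·τ₀ = 1.1649 × 1109.3 = 1292.2 MPa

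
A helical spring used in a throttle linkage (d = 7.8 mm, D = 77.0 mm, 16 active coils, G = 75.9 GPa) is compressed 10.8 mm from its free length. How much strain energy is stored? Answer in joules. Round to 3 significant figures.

k = Gd⁴/(8D³N_a) = (75.9×10³)(7.8⁴)/(8·77.0³·16) = 4.8077 N/mm
U = ½kδ² = 0.5 × 4.8077 × 10.8² = 280.39 N·mm = 0.28039 J

0.280 J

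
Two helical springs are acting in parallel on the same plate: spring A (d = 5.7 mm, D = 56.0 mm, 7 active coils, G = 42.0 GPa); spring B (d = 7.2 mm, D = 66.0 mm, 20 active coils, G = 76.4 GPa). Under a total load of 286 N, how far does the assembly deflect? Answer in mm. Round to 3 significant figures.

31.9 mm

k_A = Gd⁴/(8D³N_a) = (42.0×10³)(5.7⁴)/(8·56.0³·7) = 4.5081 N/mm
k_B = Gd⁴/(8D³N_a) = (76.4×10³)(7.2⁴)/(8·66.0³·20) = 4.4635 N/mm
Parallel: k_eq = 4.5081 + 4.4635 = 8.9716 N/mm
δ = F/k_eq = 286/8.9716 = 31.878 mm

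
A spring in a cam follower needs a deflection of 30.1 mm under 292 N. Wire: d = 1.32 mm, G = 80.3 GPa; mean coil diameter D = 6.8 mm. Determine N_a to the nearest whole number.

Required rate k = F/δ = 292/30.1 = 9.701 N/mm
N_a = Gd⁴/(8D³k) = (80.3×10³ × 1.32⁴)/(8 × 6.8³ × 9.701)
    = 243787 / 24402.4 = 9.99 → 10 coils

10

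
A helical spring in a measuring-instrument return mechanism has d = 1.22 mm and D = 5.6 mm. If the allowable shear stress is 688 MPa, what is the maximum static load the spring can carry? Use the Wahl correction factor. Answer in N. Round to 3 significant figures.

65.2 N

C = D/d = 5.6/1.22 = 4.5902
K_W = (4C−1)/(4C−4) + 0.615/C = 17.361/14.361 + 0.1340 = 1.3429
τ_max = K·8FD/(πd³) → F_max = τ_allow·πd³/(8DK)
F_max = 688·π·1.22³/(8·5.6·1.3429) = 3924.8/60.161 = 65.238 N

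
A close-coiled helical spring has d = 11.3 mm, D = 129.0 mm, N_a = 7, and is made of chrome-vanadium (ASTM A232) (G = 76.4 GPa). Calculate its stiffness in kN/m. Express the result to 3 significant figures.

10.4 kN/m

k = Gd⁴/(8D³N_a) = (76.4×10³ × 11.3⁴) / (8 × 129.0³ × 7)
  = 1.24568e+09 / 1.20215e+08 = 10.362 N/mm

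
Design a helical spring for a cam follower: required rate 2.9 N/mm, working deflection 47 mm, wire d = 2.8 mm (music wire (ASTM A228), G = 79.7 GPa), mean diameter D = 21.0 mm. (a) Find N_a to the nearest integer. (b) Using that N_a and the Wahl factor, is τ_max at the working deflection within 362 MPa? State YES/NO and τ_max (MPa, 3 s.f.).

(a) 23 coils; (b) NO, τ_max = 394 MPa

N_a = Gd⁴/(8D³k) = (79.7×10³)(2.8⁴)/(8·21.0³·2.9) = 22.8 → N_a = 23
Actual rate k = Gd⁴/(8D³·23) = 2.8748 N/mm
Working load F = kδ = 2.8748·47 = 135.12 N
C = 21.0/2.8 = 7.5000; K_W = (4C−1)/(4C−4)+0.615/C = 1.1974
τ_max = K_W·8FD/(πd³) = 1.1974·329.15 = 394.12 MPa
τ_max > 362 MPa → exceeds allowable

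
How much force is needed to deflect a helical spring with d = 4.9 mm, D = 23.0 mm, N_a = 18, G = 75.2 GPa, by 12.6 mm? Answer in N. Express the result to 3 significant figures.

312 N

k = Gd⁴/(8D³N_a) = (75.2×10³)(4.9⁴)/(8·23.0³·18) = 24.743 N/mm
F = k·δ = 24.743 × 12.6 = 311.76 N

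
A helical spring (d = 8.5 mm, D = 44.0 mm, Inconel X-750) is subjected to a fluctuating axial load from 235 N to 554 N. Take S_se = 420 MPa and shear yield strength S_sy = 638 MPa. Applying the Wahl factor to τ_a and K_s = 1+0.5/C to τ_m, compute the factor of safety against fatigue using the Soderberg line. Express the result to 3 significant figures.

4.68

C = D/d = 44.0/8.5 = 5.1765; K_W = (4C−1)/(4C−4)+0.615/C = 1.2984; K_s = 1+0.5/C = 1.0966
F_a = (F_max−F_min)/2 = 159.5 N; F_m = (F_max+F_min)/2 = 394.5 N
τ_a = K_W·8F_aD/(πd³) = 1.2984 × 29.1 = 37.783 MPa
τ_m = K_s·8F_mD/(πd³) = 1.0966 × 71.975 = 78.927 MPa
Soderberg: 1/n_f = τ_a/S_se + τ_m/S_sy = 37.783/420 + 78.927/638 = 0.08996 + 0.12371 = 0.21367
n_f = 1/0.21367 = 4.68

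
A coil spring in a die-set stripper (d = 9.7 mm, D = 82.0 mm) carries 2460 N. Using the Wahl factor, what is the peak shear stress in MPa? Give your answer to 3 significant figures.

660 MPa

Spring index C = D/d = 82.0/9.7 = 8.4536
K_W = (4C−1)/(4C−4) + 0.615/C = 32.814/29.814 + 0.0727 = 1.1734
τ₀ = 8FD/(πd³) = 8·2460·82.0/(π·9.7³) = 1.61376e+06/2867.2 = 562.83 MPa
τ_max = K·τ₀ = 1.1734 × 562.83 = 660.4 MPa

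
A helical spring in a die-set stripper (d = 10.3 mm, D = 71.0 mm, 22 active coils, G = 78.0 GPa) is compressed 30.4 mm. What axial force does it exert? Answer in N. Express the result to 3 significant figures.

424 N

k = Gd⁴/(8D³N_a) = (78.0×10³)(10.3⁴)/(8·71.0³·22) = 13.937 N/mm
F = k·δ = 13.937 × 30.4 = 423.67 N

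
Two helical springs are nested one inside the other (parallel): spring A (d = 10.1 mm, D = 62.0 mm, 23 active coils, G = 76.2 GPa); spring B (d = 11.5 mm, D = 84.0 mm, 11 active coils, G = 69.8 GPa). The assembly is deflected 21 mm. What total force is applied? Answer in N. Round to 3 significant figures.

k_A = Gd⁴/(8D³N_a) = (76.2×10³)(10.1⁴)/(8·62.0³·23) = 18.082 N/mm
k_B = Gd⁴/(8D³N_a) = (69.8×10³)(11.5⁴)/(8·84.0³·11) = 23.406 N/mm
Parallel: k_eq = 18.082 + 23.406 = 41.488 N/mm
F = k_eq·δ = 41.488·21 = 871.25 N

871 N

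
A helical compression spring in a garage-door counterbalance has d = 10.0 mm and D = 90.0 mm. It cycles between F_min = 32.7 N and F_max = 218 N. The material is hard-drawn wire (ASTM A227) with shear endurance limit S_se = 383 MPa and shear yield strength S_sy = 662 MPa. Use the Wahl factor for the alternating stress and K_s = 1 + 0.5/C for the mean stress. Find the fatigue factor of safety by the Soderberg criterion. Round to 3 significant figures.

9.07

C = D/d = 90.0/10.0 = 9.0000; K_W = (4C−1)/(4C−4)+0.615/C = 1.1621; K_s = 1+0.5/C = 1.0556
F_a = (F_max−F_min)/2 = 92.65 N; F_m = (F_max+F_min)/2 = 125.35 N
τ_a = K_W·8F_aD/(πd³) = 1.1621 × 21.234 = 24.675 MPa
τ_m = K_s·8F_mD/(πd³) = 1.0556 × 28.728 = 30.324 MPa
Soderberg: 1/n_f = τ_a/S_se + τ_m/S_sy = 24.675/383 + 30.324/662 = 0.06443 + 0.04581 = 0.11023
n_f = 1/0.11023 = 9.072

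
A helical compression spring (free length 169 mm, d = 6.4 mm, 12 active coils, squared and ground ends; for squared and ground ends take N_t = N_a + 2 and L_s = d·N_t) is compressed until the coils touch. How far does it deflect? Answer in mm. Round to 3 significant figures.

79.4 mm

N_t = 14; L_s = 6.4·14 = 89.6 mm
δ_solid = L₀ − L_s = 169 − 89.6 = 79.4 mm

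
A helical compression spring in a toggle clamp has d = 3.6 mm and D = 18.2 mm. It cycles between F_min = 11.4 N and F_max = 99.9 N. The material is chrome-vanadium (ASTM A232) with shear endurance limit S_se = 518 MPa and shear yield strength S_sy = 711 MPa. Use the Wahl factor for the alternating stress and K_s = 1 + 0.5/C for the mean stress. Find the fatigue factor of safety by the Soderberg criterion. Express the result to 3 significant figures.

C = D/d = 18.2/3.6 = 5.0556; K_W = (4C−1)/(4C−4)+0.615/C = 1.3066; K_s = 1+0.5/C = 1.0989
F_a = (F_max−F_min)/2 = 44.25 N; F_m = (F_max+F_min)/2 = 55.65 N
τ_a = K_W·8F_aD/(πd³) = 1.3066 × 43.956 = 57.432 MPa
τ_m = K_s·8F_mD/(πd³) = 1.0989 × 55.28 = 60.747 MPa
Soderberg: 1/n_f = τ_a/S_se + τ_m/S_sy = 57.432/518 + 60.747/711 = 0.11087 + 0.08544 = 0.19631
n_f = 1/0.19631 = 5.094

5.09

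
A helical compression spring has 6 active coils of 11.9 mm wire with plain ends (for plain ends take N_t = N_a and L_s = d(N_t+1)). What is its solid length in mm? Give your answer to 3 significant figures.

plain ends: N_t = N_a = 6
L_s = d·(N_t+1) = 11.9 × 7 = 83.3 mm

83.3 mm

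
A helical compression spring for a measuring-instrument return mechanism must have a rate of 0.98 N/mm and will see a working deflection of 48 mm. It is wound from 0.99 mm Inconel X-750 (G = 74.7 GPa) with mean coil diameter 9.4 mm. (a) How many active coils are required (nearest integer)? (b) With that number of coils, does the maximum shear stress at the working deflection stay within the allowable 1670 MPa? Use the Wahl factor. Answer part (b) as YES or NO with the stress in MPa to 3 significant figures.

(a) 11 coils; (b) YES, τ_max = 1340 MPa

N_a = Gd⁴/(8D³k) = (74.7×10³)(0.99⁴)/(8·9.4³·0.98) = 11.02 → N_a = 11
Actual rate k = Gd⁴/(8D³·11) = 0.98174 N/mm
Working load F = kδ = 0.98174·48 = 47.123 N
C = 9.4/0.99 = 9.4949; K_W = (4C−1)/(4C−4)+0.615/C = 1.1531
τ_max = K_W·8FD/(πd³) = 1.1531·1162.5 = 1340.4 MPa
τ_max ≤ 1670 MPa → acceptable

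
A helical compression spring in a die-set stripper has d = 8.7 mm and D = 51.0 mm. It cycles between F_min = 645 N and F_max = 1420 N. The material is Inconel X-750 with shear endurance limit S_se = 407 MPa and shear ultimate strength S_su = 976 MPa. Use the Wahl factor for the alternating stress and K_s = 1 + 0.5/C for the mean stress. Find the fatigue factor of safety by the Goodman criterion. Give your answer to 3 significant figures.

2.16

C = D/d = 51.0/8.7 = 5.8621; K_W = (4C−1)/(4C−4)+0.615/C = 1.2592; K_s = 1+0.5/C = 1.0853
F_a = (F_max−F_min)/2 = 387.5 N; F_m = (F_max+F_min)/2 = 1032.5 N
τ_a = K_W·8F_aD/(πd³) = 1.2592 × 76.423 = 96.229 MPa
τ_m = K_s·8F_mD/(πd³) = 1.0853 × 203.63 = 221 MPa
Goodman: 1/n_f = τ_a/S_se + τ_m/S_su = 96.229/407 + 221/976 = 0.23644 + 0.22643 = 0.46287
n_f = 1/0.46287 = 2.16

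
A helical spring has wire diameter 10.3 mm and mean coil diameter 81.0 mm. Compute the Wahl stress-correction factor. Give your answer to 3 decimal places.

C = D/d = 81.0/10.3 = 7.8641
K_W = (4C−1)/(4C−4) + 0.615/C = 30.456/27.456 + 0.0782 = 1.1875

1.187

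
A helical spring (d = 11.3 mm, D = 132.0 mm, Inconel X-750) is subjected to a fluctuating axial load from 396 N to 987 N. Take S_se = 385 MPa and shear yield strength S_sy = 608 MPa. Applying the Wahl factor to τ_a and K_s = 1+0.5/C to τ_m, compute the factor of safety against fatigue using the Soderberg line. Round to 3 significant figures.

C = D/d = 132.0/11.3 = 11.6814; K_W = (4C−1)/(4C−4)+0.615/C = 1.1229; K_s = 1+0.5/C = 1.0428
F_a = (F_max−F_min)/2 = 295.5 N; F_m = (F_max+F_min)/2 = 691.5 N
τ_a = K_W·8F_aD/(πd³) = 1.1229 × 68.839 = 77.297 MPa
τ_m = K_s·8F_mD/(πd³) = 1.0428 × 161.09 = 167.99 MPa
Soderberg: 1/n_f = τ_a/S_se + τ_m/S_sy = 77.297/385 + 167.99/608 = 0.20077 + 0.27629 = 0.47706
n_f = 1/0.47706 = 2.096

2.10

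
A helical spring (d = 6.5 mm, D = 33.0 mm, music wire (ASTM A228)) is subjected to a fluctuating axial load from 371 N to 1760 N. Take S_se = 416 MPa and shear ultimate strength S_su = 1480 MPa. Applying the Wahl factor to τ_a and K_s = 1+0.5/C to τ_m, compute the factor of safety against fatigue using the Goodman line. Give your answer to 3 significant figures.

1.10

C = D/d = 33.0/6.5 = 5.0769; K_W = (4C−1)/(4C−4)+0.615/C = 1.3051; K_s = 1+0.5/C = 1.0985
F_a = (F_max−F_min)/2 = 694.5 N; F_m = (F_max+F_min)/2 = 1065.5 N
τ_a = K_W·8F_aD/(πd³) = 1.3051 × 212.51 = 277.35 MPa
τ_m = K_s·8F_mD/(πd³) = 1.0985 × 326.04 = 358.15 MPa
Goodman: 1/n_f = τ_a/S_se + τ_m/S_su = 277.35/416 + 358.15/1480 = 0.66671 + 0.24199 = 0.9087
n_f = 1/0.9087 = 1.1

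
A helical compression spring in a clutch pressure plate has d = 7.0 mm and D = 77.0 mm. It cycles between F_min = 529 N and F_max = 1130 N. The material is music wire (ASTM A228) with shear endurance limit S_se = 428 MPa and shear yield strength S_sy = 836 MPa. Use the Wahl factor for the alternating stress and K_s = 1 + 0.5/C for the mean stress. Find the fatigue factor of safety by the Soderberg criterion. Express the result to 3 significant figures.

C = D/d = 77.0/7.0 = 11.0000; K_W = (4C−1)/(4C−4)+0.615/C = 1.1309; K_s = 1+0.5/C = 1.0455
F_a = (F_max−F_min)/2 = 300.5 N; F_m = (F_max+F_min)/2 = 829.5 N
τ_a = K_W·8F_aD/(πd³) = 1.1309 × 171.78 = 194.27 MPa
τ_m = K_s·8F_mD/(πd³) = 1.0455 × 474.19 = 495.74 MPa
Soderberg: 1/n_f = τ_a/S_se + τ_m/S_sy = 194.27/428 + 495.74/836 = 0.45391 + 0.59300 = 1.0469
n_f = 1/1.0469 = 0.9552

0.955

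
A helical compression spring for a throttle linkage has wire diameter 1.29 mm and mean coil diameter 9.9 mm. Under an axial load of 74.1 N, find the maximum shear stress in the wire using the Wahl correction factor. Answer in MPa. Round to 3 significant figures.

1040 MPa

Spring index C = D/d = 9.9/1.29 = 7.6744
K_W = (4C−1)/(4C−4) + 0.615/C = 29.698/26.698 + 0.0801 = 1.1925
τ₀ = 8FD/(πd³) = 8·74.1·9.9/(π·1.29³) = 5868.72/6.744 = 870.21 MPa
τ_max = K·τ₀ = 1.1925 × 870.21 = 1037.7 MPa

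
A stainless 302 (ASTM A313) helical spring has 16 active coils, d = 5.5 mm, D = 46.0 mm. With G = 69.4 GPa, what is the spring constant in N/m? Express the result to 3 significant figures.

k = Gd⁴/(8D³N_a) = (69.4×10³ × 5.5⁴) / (8 × 46.0³ × 16)
  = 6.35053e+07 / 1.2459e+07 = 5.0971 N/mm = 5097.1 N/m

5100 N/m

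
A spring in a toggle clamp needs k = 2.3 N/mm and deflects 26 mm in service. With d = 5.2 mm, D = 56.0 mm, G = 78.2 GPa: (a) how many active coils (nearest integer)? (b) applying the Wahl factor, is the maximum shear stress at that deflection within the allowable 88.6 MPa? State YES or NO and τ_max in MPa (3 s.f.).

(a) 18 coils; (b) YES, τ_max = 67.6 MPa

N_a = Gd⁴/(8D³k) = (78.2×10³)(5.2⁴)/(8·56.0³·2.3) = 17.69 → N_a = 18
Actual rate k = Gd⁴/(8D³·18) = 2.261 N/mm
Working load F = kδ = 2.261·26 = 58.785 N
C = 56.0/5.2 = 10.7692; K_W = (4C−1)/(4C−4)+0.615/C = 1.1339
τ_max = K_W·8FD/(πd³) = 1.1339·59.619 = 67.601 MPa
τ_max ≤ 88.6 MPa → acceptable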